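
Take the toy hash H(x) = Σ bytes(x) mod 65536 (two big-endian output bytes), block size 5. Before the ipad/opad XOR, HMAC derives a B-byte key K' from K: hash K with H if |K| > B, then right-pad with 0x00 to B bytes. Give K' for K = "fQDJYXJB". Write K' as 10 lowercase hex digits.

|K| = 8 > B = 5, so first hash the key.
H(K): sum = 102+81+68+74+89+88+74+66 = 642 → 02 82.
Zero-pad H(K) = 02 82 to 5 bytes: K' = 02 82 00 00 00.

0282000000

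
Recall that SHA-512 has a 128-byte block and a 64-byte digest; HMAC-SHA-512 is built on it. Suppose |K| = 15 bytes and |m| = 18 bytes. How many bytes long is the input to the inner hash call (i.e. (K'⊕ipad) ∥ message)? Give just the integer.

146

Key is 15 ≤ 128 bytes, zero-padded: |K'| = 128.
Inner input = (K'⊕ipad) ∥ m → 128 + 18 = 146 bytes.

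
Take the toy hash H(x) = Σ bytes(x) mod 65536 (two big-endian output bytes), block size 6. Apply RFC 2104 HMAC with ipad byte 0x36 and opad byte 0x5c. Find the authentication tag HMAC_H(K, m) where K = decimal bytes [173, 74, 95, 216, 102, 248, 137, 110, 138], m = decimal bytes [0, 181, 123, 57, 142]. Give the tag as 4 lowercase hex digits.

025a

Key decimal bytes [173, 74, 95, 216, 102, 248, 137, 110, 138] = ad 4a 5f d8 66 f8 89 6e 8a is 9 bytes > B = 6, so hash it first: H(key) = 05 0d, then zero-pad to 6 bytes: K' = 05 0d 00 00 00 00.
K' ⊕ ipad = 33 3b 36 36 36 36.  K' ⊕ opad = 59 51 5c 5c 5c 5c.
Inner input = (K'⊕ipad) ∥ m = 33 3b 36 36 36 36 ∥ 00 b5 7b 39 8e.
Inner hash: sum = 51+59+54+54+54+54+0+181+123+57+142 = 829 → 03 3d.
Outer input = (K'⊕opad) ∥ inner = 59 51 5c 5c 5c 5c ∥ 03 3d.
Outer hash (tag): sum = 89+81+92+92+92+92+3+61 = 602 → 02 5a.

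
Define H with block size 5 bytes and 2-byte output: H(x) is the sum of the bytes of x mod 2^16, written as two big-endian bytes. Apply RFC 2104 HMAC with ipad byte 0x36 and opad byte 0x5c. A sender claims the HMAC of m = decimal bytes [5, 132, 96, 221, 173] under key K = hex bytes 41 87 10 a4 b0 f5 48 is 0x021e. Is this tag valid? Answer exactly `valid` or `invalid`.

Key hex bytes 41 87 10 a4 b0 f5 48 is 7 bytes > B = 5, so hash it first: H(key) = 03 69, then zero-pad to 5 bytes: K' = 03 69 00 00 00.
K' ⊕ ipad = 35 5f 36 36 36; K' ⊕ opad = 5f 35 5c 5c 5c.
Inner hash: sum = 53+95+54+54+54+5+132+96+221+173 = 937 → 03 a9.
Outer hash (recomputed tag): sum = 95+53+92+92+92+3+169 = 596 → 02 54.
Recomputed tag = 0254; claimed = 021e → mismatch.

invalid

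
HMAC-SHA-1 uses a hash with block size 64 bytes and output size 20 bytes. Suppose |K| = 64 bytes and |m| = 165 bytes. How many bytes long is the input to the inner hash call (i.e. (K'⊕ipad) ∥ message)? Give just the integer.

229

Key is 64 ≤ 64 bytes, zero-padded: |K'| = 64.
Inner input = (K'⊕ipad) ∥ m → 64 + 165 = 229 bytes.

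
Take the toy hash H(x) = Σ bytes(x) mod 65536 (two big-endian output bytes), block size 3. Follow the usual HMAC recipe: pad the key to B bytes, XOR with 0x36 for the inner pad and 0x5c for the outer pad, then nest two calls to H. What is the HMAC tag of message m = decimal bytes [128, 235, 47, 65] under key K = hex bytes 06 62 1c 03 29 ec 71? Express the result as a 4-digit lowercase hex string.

Key hex bytes 06 62 1c 03 29 ec 71 is 7 bytes > B = 3, so hash it first: H(key) = 02 0d, then zero-pad to 3 bytes: K' = 02 0d 00.
K' ⊕ ipad = 34 3b 36.  K' ⊕ opad = 5e 51 5c.
Inner input = (K'⊕ipad) ∥ m = 34 3b 36 ∥ 80 eb 2f 41.
Inner hash: sum = 52+59+54+128+235+47+65 = 640 → 02 80.
Outer input = (K'⊕opad) ∥ inner = 5e 51 5c ∥ 02 80.
Outer hash (tag): sum = 94+81+92+2+128 = 397 → 01 8d.

018d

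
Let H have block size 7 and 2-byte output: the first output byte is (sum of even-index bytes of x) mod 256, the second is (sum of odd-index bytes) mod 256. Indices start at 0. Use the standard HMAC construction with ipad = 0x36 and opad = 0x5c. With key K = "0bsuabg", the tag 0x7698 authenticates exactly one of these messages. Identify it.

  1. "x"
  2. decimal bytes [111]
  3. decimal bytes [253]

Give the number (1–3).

Key "0bsuabg" = 30 62 73 75 61 62 67 is exactly B = 7 bytes: K' = 30 62 73 75 61 62 67.
K' ⊕ ipad = 06 54 45 43 57 54 51; K' ⊕ opad = 6c 3e 2f 29 3d 3e 3b.
m1: inner = H(06 54 45 43 57 54 51 78) = f3 63; tag = H(6c 3e 2f 29 3d 3e 3b f3 63) = 7698 ← matches
m2: inner = H(06 54 45 43 57 54 51 6f) = f3 5a; tag = H(6c 3e 2f 29 3d 3e 3b f3 5a) = 6d98
m3: inner = H(06 54 45 43 57 54 51 fd) = f3 e8; tag = H(6c 3e 2f 29 3d 3e 3b f3 e8) = fb98

1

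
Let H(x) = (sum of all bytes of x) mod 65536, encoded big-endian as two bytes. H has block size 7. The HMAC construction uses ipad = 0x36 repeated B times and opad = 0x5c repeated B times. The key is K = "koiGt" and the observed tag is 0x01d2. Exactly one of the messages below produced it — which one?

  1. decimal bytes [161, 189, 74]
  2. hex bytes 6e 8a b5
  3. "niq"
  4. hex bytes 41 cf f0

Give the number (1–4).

4

Key "koiGt" = 6b 6f 69 47 74 is 5 bytes ≤ B = 7; zero-pad to 7 bytes: K' = 6b 6f 69 47 74 00 00.
K' ⊕ ipad = 5d 59 5f 71 42 36 36; K' ⊕ opad = 37 33 35 1b 28 5c 5c.
m1: inner = H(5d 59 5f 71 42 36 36 a1 bd 4a) = 03 dc; tag = H(37 33 35 1b 28 5c 5c 03 dc) = 0279
m2: inner = H(5d 59 5f 71 42 36 36 6e 8a b5) = 03 e1; tag = H(37 33 35 1b 28 5c 5c 03 e1) = 027e
m3: inner = H(5d 59 5f 71 42 36 36 6e 69 71) = 03 7c; tag = H(37 33 35 1b 28 5c 5c 03 7c) = 0219
m4: inner = H(5d 59 5f 71 42 36 36 41 cf f0) = 04 34; tag = H(37 33 35 1b 28 5c 5c 04 34) = 01d2 ← matches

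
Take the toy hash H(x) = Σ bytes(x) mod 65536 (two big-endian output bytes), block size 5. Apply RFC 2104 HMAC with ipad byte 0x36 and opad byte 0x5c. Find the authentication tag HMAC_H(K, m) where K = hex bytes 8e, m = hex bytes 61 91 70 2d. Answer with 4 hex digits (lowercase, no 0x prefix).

0264

Key hex bytes 8e is 1 byte ≤ B = 5; zero-pad to 5 bytes: K' = 8e 00 00 00 00.
K' ⊕ ipad = b8 36 36 36 36.  K' ⊕ opad = d2 5c 5c 5c 5c.
Inner input = (K'⊕ipad) ∥ m = b8 36 36 36 36 ∥ 61 91 70 2d.
Inner hash: sum = 184+54+54+54+54+97+145+112+45 = 799 → 03 1f.
Outer input = (K'⊕opad) ∥ inner = d2 5c 5c 5c 5c ∥ 03 1f.
Outer hash (tag): sum = 210+92+92+92+92+3+31 = 612 → 02 64.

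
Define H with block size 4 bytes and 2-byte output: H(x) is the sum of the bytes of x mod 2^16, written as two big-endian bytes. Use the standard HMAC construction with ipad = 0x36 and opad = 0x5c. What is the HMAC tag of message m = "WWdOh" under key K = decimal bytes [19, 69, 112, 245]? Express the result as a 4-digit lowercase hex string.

01aa

Key decimal bytes [19, 69, 112, 245] = 13 45 70 f5 is exactly B = 4 bytes: K' = 13 45 70 f5.
K' ⊕ ipad = 25 73 46 c3.  K' ⊕ opad = 4f 19 2c a9.
Inner input = (K'⊕ipad) ∥ m = 25 73 46 c3 ∥ 57 57 64 4f 68.
Inner hash: sum = 37+115+70+195+87+87+100+79+104 = 874 → 03 6a.
Outer input = (K'⊕opad) ∥ inner = 4f 19 2c a9 ∥ 03 6a.
Outer hash (tag): sum = 79+25+44+169+3+106 = 426 → 01 aa.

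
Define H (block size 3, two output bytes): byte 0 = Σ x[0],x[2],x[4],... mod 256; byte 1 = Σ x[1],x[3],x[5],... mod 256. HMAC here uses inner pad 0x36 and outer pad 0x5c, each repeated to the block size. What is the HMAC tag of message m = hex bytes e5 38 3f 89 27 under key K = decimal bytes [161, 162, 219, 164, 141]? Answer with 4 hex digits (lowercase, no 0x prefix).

6c50

Key decimal bytes [161, 162, 219, 164, 141] = a1 a2 db a4 8d is 5 bytes > B = 3, so hash it first: H(key) = 09 46, then zero-pad to 3 bytes: K' = 09 46 00.
K' ⊕ ipad = 3f 70 36.  K' ⊕ opad = 55 1a 5c.
Inner input = (K'⊕ipad) ∥ m = 3f 70 36 ∥ e5 38 3f 89 27.
Inner hash: even-index sum = 310 mod 256 = 54; odd-index sum = 443 mod 256 = 187 → 36 bb.
Outer input = (K'⊕opad) ∥ inner = 55 1a 5c ∥ 36 bb.
Outer hash (tag): even-index sum = 364 mod 256 = 108; odd-index sum = 80 mod 256 = 80 → 6c 50.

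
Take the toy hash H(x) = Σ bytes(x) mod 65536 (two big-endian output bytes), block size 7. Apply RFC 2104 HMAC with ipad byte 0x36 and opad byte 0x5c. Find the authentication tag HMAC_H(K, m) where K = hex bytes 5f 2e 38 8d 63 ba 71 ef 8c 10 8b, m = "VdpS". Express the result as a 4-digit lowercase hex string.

Key hex bytes 5f 2e 38 8d 63 ba 71 ef 8c 10 8b is 11 bytes > B = 7, so hash it first: H(key) = 04 f6, then zero-pad to 7 bytes: K' = 04 f6 00 00 00 00 00.
K' ⊕ ipad = 32 c0 36 36 36 36 36.  K' ⊕ opad = 58 aa 5c 5c 5c 5c 5c.
Inner input = (K'⊕ipad) ∥ m = 32 c0 36 36 36 36 36 ∥ 56 64 70 53.
Inner hash: sum = 50+192+54+54+54+54+54+86+100+112+83 = 893 → 03 7d.
Outer input = (K'⊕opad) ∥ inner = 58 aa 5c 5c 5c 5c 5c ∥ 03 7d.
Outer hash (tag): sum = 88+170+92+92+92+92+92+3+125 = 846 → 03 4e.

034e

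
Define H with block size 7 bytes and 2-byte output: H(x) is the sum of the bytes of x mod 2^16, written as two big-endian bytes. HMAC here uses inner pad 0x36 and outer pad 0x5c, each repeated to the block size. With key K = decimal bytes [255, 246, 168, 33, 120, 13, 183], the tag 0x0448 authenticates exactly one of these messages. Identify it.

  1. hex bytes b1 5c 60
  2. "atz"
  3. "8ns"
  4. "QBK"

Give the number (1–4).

4

Key decimal bytes [255, 246, 168, 33, 120, 13, 183] = ff f6 a8 21 78 0d b7 is exactly B = 7 bytes: K' = ff f6 a8 21 78 0d b7.
K' ⊕ ipad = c9 c0 9e 17 4e 3b 81; K' ⊕ opad = a3 aa f4 7d 24 51 eb.
m1: inner = H(c9 c0 9e 17 4e 3b 81 b1 5c 60) = 04 b5; tag = H(a3 aa f4 7d 24 51 eb 04 b5) = 04d7
m2: inner = H(c9 c0 9e 17 4e 3b 81 61 74 7a) = 04 97; tag = H(a3 aa f4 7d 24 51 eb 04 97) = 04b9
m3: inner = H(c9 c0 9e 17 4e 3b 81 38 6e 73) = 04 61; tag = H(a3 aa f4 7d 24 51 eb 04 61) = 0483
m4: inner = H(c9 c0 9e 17 4e 3b 81 51 42 4b) = 04 26; tag = H(a3 aa f4 7d 24 51 eb 04 26) = 0448 ← matches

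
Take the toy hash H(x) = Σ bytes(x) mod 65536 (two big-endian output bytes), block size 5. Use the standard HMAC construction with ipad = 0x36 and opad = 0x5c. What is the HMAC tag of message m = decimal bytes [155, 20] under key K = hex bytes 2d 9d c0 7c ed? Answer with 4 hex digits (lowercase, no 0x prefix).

Key hex bytes 2d 9d c0 7c ed is exactly B = 5 bytes: K' = 2d 9d c0 7c ed.
K' ⊕ ipad = 1b ab f6 4a db.  K' ⊕ opad = 71 c1 9c 20 b1.
Inner input = (K'⊕ipad) ∥ m = 1b ab f6 4a db ∥ 9b 14.
Inner hash: sum = 27+171+246+74+219+155+20 = 912 → 03 90.
Outer input = (K'⊕opad) ∥ inner = 71 c1 9c 20 b1 ∥ 03 90.
Outer hash (tag): sum = 113+193+156+32+177+3+144 = 818 → 03 32.

0332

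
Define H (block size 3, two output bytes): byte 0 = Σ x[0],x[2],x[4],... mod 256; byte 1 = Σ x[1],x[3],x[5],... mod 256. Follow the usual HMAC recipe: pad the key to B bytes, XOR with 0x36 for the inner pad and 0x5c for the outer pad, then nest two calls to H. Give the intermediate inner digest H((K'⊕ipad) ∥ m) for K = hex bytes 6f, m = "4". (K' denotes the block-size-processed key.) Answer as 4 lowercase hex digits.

Key hex bytes 6f is 1 byte ≤ B = 3; zero-pad to 3 bytes: K' = 6f 00 00.
K' ⊕ ipad = 59 36 36.
Inner input = 59 36 36 ∥ 34.
Inner hash: even-index sum = 143 mod 256 = 143; odd-index sum = 106 mod 256 = 106 → 8f 6a.

8f6a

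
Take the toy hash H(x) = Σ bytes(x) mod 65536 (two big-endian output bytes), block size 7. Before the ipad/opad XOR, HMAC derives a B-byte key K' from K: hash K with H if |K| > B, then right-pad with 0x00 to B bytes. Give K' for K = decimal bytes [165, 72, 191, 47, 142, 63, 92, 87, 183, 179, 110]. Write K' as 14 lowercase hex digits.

05330000000000

|K| = 11 > B = 7, so first hash the key.
H(K): sum = 165+72+191+47+142+63+92+87+183+179+110 = 1331 → 05 33.
Zero-pad H(K) = 05 33 to 7 bytes: K' = 05 33 00 00 00 00 00.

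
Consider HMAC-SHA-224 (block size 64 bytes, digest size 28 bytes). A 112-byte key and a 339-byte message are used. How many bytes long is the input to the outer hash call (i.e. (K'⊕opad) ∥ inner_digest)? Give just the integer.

92

Key is 112 > 64 bytes, so it is hashed to 28 bytes then zero-padded to 64: |K'| = 64.
Outer input = (K'⊕opad) ∥ H(inner) → 64 + 28 = 92 bytes.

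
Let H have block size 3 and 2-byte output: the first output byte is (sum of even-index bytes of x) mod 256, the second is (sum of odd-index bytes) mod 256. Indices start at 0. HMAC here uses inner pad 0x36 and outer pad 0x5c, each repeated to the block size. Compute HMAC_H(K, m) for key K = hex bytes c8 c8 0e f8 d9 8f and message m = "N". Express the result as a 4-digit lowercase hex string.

16e2

Key hex bytes c8 c8 0e f8 d9 8f is 6 bytes > B = 3, so hash it first: H(key) = af 4f, then zero-pad to 3 bytes: K' = af 4f 00.
K' ⊕ ipad = 99 79 36.  K' ⊕ opad = f3 13 5c.
Inner input = (K'⊕ipad) ∥ m = 99 79 36 ∥ 4e.
Inner hash: even-index sum = 207 mod 256 = 207; odd-index sum = 199 mod 256 = 199 → cf c7.
Outer input = (K'⊕opad) ∥ inner = f3 13 5c ∥ cf c7.
Outer hash (tag): even-index sum = 534 mod 256 = 22; odd-index sum = 226 mod 256 = 226 → 16 e2.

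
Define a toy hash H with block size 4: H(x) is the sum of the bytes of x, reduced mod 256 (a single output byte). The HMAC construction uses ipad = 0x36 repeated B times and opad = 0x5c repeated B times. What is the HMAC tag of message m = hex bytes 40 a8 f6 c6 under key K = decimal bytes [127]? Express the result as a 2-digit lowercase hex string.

Key decimal bytes [127] = 7f is 1 byte ≤ B = 4; zero-pad to 4 bytes: K' = 7f 00 00 00.
K' ⊕ ipad = 49 36 36 36.  K' ⊕ opad = 23 5c 5c 5c.
Inner input = (K'⊕ipad) ∥ m = 49 36 36 36 ∥ 40 a8 f6 c6.
Inner hash: sum = 73+54+54+54+64+168+246+198 = 911; mod 256 = 143 → 8f.
Outer input = (K'⊕opad) ∥ inner = 23 5c 5c 5c ∥ 8f.
Outer hash (tag): sum = 35+92+92+92+143 = 454; mod 256 = 198 → c6.

c6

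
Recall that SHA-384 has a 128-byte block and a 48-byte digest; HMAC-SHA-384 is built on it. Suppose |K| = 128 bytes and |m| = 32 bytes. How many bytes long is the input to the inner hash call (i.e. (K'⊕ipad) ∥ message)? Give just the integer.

160

Key is 128 ≤ 128 bytes, zero-padded: |K'| = 128.
Inner input = (K'⊕ipad) ∥ m → 128 + 32 = 160 bytes.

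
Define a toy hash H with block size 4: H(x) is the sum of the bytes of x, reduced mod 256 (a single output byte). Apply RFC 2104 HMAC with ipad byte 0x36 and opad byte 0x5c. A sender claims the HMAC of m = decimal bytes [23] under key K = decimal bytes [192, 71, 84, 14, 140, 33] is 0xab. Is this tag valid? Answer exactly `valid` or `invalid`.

invalid

Key decimal bytes [192, 71, 84, 14, 140, 33] = c0 47 54 0e 8c 21 is 6 bytes > B = 4, so hash it first: H(key) = 16, then zero-pad to 4 bytes: K' = 16 00 00 00.
K' ⊕ ipad = 20 36 36 36; K' ⊕ opad = 4a 5c 5c 5c.
Inner hash: sum = 32+54+54+54+23 = 217 → d9.
Outer hash (recomputed tag): sum = 74+92+92+92+217 = 567; mod 256 = 55 → 37.
Recomputed tag = 37; claimed = ab → mismatch.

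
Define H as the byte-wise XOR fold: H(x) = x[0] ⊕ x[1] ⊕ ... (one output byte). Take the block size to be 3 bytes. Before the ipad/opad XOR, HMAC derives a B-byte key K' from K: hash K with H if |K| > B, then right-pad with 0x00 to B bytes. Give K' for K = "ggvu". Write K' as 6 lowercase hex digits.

|K| = 4 > B = 3, so first hash the key.
H(K): XOR 67⊕67⊕76⊕75 = 03.
Zero-pad H(K) = 03 to 3 bytes: K' = 03 00 00.

030000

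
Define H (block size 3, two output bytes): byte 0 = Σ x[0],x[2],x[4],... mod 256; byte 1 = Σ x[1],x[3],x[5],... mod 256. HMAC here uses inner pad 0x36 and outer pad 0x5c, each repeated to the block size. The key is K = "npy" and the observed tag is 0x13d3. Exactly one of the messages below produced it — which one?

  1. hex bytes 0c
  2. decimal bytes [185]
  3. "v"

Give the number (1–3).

3

Key "npy" = 6e 70 79 is exactly B = 3 bytes: K' = 6e 70 79.
K' ⊕ ipad = 58 46 4f; K' ⊕ opad = 32 2c 25.
m1: inner = H(58 46 4f 0c) = a7 52; tag = H(32 2c 25 a7 52) = a9d3
m2: inner = H(58 46 4f b9) = a7 ff; tag = H(32 2c 25 a7 ff) = 56d3
m3: inner = H(58 46 4f 76) = a7 bc; tag = H(32 2c 25 a7 bc) = 13d3 ← matches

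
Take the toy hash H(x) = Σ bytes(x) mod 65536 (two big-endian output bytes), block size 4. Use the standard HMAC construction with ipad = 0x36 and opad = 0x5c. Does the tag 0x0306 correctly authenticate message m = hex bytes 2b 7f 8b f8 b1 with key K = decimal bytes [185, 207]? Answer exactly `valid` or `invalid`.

valid

Key decimal bytes [185, 207] = b9 cf is 2 bytes ≤ B = 4; zero-pad to 4 bytes: K' = b9 cf 00 00.
K' ⊕ ipad = 8f f9 36 36; K' ⊕ opad = e5 93 5c 5c.
Inner hash: sum = 143+249+54+54+43+127+139+248+177 = 1234 → 04 d2.
Outer hash (recomputed tag): sum = 229+147+92+92+4+210 = 774 → 03 06.
Recomputed tag = 0306; claimed = 0306 → match.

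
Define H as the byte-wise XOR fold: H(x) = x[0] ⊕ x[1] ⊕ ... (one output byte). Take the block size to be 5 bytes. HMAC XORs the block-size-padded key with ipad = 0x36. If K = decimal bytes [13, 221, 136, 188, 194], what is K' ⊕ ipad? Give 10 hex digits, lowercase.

3bebbe8af4

Key decimal bytes [13, 221, 136, 188, 194] = 0d dd 88 bc c2 is exactly B = 5 bytes: K' = 0d dd 88 bc c2.
XOR each byte with 0x36: 0d⊕36=3b, dd⊕36=eb, 88⊕36=be, bc⊕36=8a, c2⊕36=f4.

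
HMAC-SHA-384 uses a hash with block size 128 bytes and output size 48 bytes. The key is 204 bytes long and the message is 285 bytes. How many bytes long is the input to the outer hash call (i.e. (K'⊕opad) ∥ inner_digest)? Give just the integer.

176

Key is 204 > 128 bytes, so it is hashed to 48 bytes then zero-padded to 128: |K'| = 128.
Outer input = (K'⊕opad) ∥ H(inner) → 128 + 48 = 176 bytes.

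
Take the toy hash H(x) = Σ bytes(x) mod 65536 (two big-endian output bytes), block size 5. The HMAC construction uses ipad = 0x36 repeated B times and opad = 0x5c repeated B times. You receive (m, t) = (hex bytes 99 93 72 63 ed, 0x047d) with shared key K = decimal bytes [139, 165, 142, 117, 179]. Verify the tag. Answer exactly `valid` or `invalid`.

valid

Key decimal bytes [139, 165, 142, 117, 179] = 8b a5 8e 75 b3 is exactly B = 5 bytes: K' = 8b a5 8e 75 b3.
K' ⊕ ipad = bd 93 b8 43 85; K' ⊕ opad = d7 f9 d2 29 ef.
Inner hash: sum = 189+147+184+67+133+153+147+114+99+237 = 1470 → 05 be.
Outer hash (recomputed tag): sum = 215+249+210+41+239+5+190 = 1149 → 04 7d.
Recomputed tag = 047d; claimed = 047d → match.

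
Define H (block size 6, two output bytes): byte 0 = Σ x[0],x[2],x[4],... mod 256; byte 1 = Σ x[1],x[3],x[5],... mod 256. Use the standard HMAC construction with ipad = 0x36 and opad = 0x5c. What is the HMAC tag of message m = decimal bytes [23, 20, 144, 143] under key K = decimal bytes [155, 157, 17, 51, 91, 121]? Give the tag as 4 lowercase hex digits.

03f7

Key decimal bytes [155, 157, 17, 51, 91, 121] = 9b 9d 11 33 5b 79 is exactly B = 6 bytes: K' = 9b 9d 11 33 5b 79.
K' ⊕ ipad = ad ab 27 05 6d 4f.  K' ⊕ opad = c7 c1 4d 6f 07 25.
Inner input = (K'⊕ipad) ∥ m = ad ab 27 05 6d 4f ∥ 17 14 90 8f.
Inner hash: even-index sum = 488 mod 256 = 232; odd-index sum = 418 mod 256 = 162 → e8 a2.
Outer input = (K'⊕opad) ∥ inner = c7 c1 4d 6f 07 25 ∥ e8 a2.
Outer hash (tag): even-index sum = 515 mod 256 = 3; odd-index sum = 503 mod 256 = 247 → 03 f7.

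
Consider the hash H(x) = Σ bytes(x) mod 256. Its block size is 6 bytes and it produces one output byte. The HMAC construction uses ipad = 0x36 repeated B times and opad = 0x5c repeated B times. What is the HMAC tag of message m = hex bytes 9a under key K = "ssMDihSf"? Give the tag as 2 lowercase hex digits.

08

Key "ssMDihSf" = 73 73 4d 44 69 68 53 66 is 8 bytes > B = 6, so hash it first: H(key) = 01, then zero-pad to 6 bytes: K' = 01 00 00 00 00 00.
K' ⊕ ipad = 37 36 36 36 36 36.  K' ⊕ opad = 5d 5c 5c 5c 5c 5c.
Inner input = (K'⊕ipad) ∥ m = 37 36 36 36 36 36 ∥ 9a.
Inner hash: sum = 55+54+54+54+54+54+154 = 479; mod 256 = 223 → df.
Outer input = (K'⊕opad) ∥ inner = 5d 5c 5c 5c 5c 5c ∥ df.
Outer hash (tag): sum = 93+92+92+92+92+92+223 = 776; mod 256 = 8 → 08.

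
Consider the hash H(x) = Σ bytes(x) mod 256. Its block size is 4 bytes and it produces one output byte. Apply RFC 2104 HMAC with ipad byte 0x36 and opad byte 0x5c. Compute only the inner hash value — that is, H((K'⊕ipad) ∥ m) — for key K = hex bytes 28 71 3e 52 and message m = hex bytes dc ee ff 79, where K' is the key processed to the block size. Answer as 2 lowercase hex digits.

13

Key hex bytes 28 71 3e 52 is exactly B = 4 bytes: K' = 28 71 3e 52.
K' ⊕ ipad = 1e 47 08 64.
Inner input = 1e 47 08 64 ∥ dc ee ff 79.
Inner hash: sum = 30+71+8+100+220+238+255+121 = 1043; mod 256 = 19 → 13.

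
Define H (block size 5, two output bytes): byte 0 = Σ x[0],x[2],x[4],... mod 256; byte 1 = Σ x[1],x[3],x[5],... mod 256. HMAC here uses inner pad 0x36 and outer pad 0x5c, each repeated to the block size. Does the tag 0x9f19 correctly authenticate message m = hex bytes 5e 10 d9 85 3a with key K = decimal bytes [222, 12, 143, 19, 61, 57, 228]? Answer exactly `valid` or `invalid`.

valid

Key decimal bytes [222, 12, 143, 19, 61, 57, 228] = de 0c 8f 13 3d 39 e4 is 7 bytes > B = 5, so hash it first: H(key) = 8e 58, then zero-pad to 5 bytes: K' = 8e 58 00 00 00.
K' ⊕ ipad = b8 6e 36 36 36; K' ⊕ opad = d2 04 5c 5c 5c.
Inner hash: even-index sum = 441 mod 256 = 185; odd-index sum = 533 mod 256 = 21 → b9 15.
Outer hash (recomputed tag): even-index sum = 415 mod 256 = 159; odd-index sum = 281 mod 256 = 25 → 9f 19.
Recomputed tag = 9f19; claimed = 9f19 → match.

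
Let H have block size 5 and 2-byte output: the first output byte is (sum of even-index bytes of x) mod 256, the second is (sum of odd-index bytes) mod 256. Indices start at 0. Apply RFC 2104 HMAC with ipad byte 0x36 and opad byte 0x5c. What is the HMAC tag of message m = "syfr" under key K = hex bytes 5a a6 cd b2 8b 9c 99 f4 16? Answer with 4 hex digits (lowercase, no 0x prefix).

e2be

Key hex bytes 5a a6 cd b2 8b 9c 99 f4 16 is 9 bytes > B = 5, so hash it first: H(key) = 61 e8, then zero-pad to 5 bytes: K' = 61 e8 00 00 00.
K' ⊕ ipad = 57 de 36 36 36.  K' ⊕ opad = 3d b4 5c 5c 5c.
Inner input = (K'⊕ipad) ∥ m = 57 de 36 36 36 ∥ 73 79 66 72.
Inner hash: even-index sum = 430 mod 256 = 174; odd-index sum = 493 mod 256 = 237 → ae ed.
Outer input = (K'⊕opad) ∥ inner = 3d b4 5c 5c 5c ∥ ae ed.
Outer hash (tag): even-index sum = 482 mod 256 = 226; odd-index sum = 446 mod 256 = 190 → e2 be.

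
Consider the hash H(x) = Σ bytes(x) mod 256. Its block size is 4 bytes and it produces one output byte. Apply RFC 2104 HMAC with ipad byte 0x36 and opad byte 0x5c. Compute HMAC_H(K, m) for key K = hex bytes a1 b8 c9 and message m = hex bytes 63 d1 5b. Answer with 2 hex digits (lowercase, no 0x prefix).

Key hex bytes a1 b8 c9 is 3 bytes ≤ B = 4; zero-pad to 4 bytes: K' = a1 b8 c9 00.
K' ⊕ ipad = 97 8e ff 36.  K' ⊕ opad = fd e4 95 5c.
Inner input = (K'⊕ipad) ∥ m = 97 8e ff 36 ∥ 63 d1 5b.
Inner hash: sum = 151+142+255+54+99+209+91 = 1001; mod 256 = 233 → e9.
Outer input = (K'⊕opad) ∥ inner = fd e4 95 5c ∥ e9.
Outer hash (tag): sum = 253+228+149+92+233 = 955; mod 256 = 187 → bb.

bb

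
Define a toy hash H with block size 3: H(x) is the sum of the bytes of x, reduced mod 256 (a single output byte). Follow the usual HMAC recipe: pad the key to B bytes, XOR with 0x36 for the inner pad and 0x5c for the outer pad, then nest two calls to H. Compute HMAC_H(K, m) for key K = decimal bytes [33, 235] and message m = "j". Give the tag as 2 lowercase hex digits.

24

Key decimal bytes [33, 235] = 21 eb is 2 bytes ≤ B = 3; zero-pad to 3 bytes: K' = 21 eb 00.
K' ⊕ ipad = 17 dd 36.  K' ⊕ opad = 7d b7 5c.
Inner input = (K'⊕ipad) ∥ m = 17 dd 36 ∥ 6a.
Inner hash: sum = 23+221+54+106 = 404; mod 256 = 148 → 94.
Outer input = (K'⊕opad) ∥ inner = 7d b7 5c ∥ 94.
Outer hash (tag): sum = 125+183+92+148 = 548; mod 256 = 36 → 24.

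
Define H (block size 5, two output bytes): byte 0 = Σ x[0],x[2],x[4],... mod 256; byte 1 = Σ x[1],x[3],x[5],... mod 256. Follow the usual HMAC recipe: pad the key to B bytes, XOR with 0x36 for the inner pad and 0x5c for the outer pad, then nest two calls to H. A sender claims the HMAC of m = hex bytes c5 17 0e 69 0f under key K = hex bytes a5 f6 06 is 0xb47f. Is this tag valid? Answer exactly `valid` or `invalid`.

invalid

Key hex bytes a5 f6 06 is 3 bytes ≤ B = 5; zero-pad to 5 bytes: K' = a5 f6 06 00 00.
K' ⊕ ipad = 93 c0 30 36 36; K' ⊕ opad = f9 aa 5a 5c 5c.
Inner hash: even-index sum = 377 mod 256 = 121; odd-index sum = 472 mod 256 = 216 → 79 d8.
Outer hash (recomputed tag): even-index sum = 647 mod 256 = 135; odd-index sum = 383 mod 256 = 127 → 87 7f.
Recomputed tag = 877f; claimed = b47f → mismatch.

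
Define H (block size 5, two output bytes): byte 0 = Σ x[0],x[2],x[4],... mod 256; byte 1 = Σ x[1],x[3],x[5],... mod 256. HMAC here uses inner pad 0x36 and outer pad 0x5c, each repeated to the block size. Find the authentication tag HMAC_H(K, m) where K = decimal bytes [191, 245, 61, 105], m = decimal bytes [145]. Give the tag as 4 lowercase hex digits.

53a8

Key decimal bytes [191, 245, 61, 105] = bf f5 3d 69 is 4 bytes ≤ B = 5; zero-pad to 5 bytes: K' = bf f5 3d 69 00.
K' ⊕ ipad = 89 c3 0b 5f 36.  K' ⊕ opad = e3 a9 61 35 5c.
Inner input = (K'⊕ipad) ∥ m = 89 c3 0b 5f 36 ∥ 91.
Inner hash: even-index sum = 202 mod 256 = 202; odd-index sum = 435 mod 256 = 179 → ca b3.
Outer input = (K'⊕opad) ∥ inner = e3 a9 61 35 5c ∥ ca b3.
Outer hash (tag): even-index sum = 595 mod 256 = 83; odd-index sum = 424 mod 256 = 168 → 53 a8.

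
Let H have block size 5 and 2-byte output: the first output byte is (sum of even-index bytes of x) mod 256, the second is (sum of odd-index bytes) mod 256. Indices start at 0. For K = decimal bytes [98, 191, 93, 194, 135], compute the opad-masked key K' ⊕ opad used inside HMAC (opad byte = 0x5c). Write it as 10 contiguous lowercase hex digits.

3ee3019edb

Key decimal bytes [98, 191, 93, 194, 135] = 62 bf 5d c2 87 is exactly B = 5 bytes: K' = 62 bf 5d c2 87.
XOR each byte with 0x5c: 62⊕5c=3e, bf⊕5c=e3, 5d⊕5c=01, c2⊕5c=9e, 87⊕5c=db.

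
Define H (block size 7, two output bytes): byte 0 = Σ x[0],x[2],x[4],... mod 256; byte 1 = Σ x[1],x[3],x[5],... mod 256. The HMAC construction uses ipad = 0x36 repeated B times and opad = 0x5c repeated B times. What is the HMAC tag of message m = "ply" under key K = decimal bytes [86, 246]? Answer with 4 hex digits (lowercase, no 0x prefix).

Key decimal bytes [86, 246] = 56 f6 is 2 bytes ≤ B = 7; zero-pad to 7 bytes: K' = 56 f6 00 00 00 00 00.
K' ⊕ ipad = 60 c0 36 36 36 36 36.  K' ⊕ opad = 0a aa 5c 5c 5c 5c 5c.
Inner input = (K'⊕ipad) ∥ m = 60 c0 36 36 36 36 36 ∥ 70 6c 79.
Inner hash: even-index sum = 366 mod 256 = 110; odd-index sum = 533 mod 256 = 21 → 6e 15.
Outer input = (K'⊕opad) ∥ inner = 0a aa 5c 5c 5c 5c 5c ∥ 6e 15.
Outer hash (tag): even-index sum = 307 mod 256 = 51; odd-index sum = 464 mod 256 = 208 → 33 d0.

33d0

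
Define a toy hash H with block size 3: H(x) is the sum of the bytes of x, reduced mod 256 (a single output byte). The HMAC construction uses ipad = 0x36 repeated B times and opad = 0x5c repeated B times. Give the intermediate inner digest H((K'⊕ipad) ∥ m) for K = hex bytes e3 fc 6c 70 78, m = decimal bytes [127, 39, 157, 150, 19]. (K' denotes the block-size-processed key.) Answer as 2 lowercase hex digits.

5d

Key hex bytes e3 fc 6c 70 78 is 5 bytes > B = 3, so hash it first: H(key) = 33, then zero-pad to 3 bytes: K' = 33 00 00.
K' ⊕ ipad = 05 36 36.
Inner input = 05 36 36 ∥ 7f 27 9d 96 13.
Inner hash: sum = 5+54+54+127+39+157+150+19 = 605; mod 256 = 93 → 5d.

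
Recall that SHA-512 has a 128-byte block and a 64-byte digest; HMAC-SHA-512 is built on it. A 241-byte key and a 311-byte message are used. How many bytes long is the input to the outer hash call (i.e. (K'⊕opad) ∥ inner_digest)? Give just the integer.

Key is 241 > 128 bytes, so it is hashed to 64 bytes then zero-padded to 128: |K'| = 128.
Outer input = (K'⊕opad) ∥ H(inner) → 128 + 64 = 192 bytes.

192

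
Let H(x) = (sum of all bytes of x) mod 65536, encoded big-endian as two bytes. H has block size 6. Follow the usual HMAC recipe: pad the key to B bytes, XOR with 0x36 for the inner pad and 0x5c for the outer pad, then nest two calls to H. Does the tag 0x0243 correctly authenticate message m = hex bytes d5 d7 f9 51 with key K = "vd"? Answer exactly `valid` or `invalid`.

Key "vd" = 76 64 is 2 bytes ≤ B = 6; zero-pad to 6 bytes: K' = 76 64 00 00 00 00.
K' ⊕ ipad = 40 52 36 36 36 36; K' ⊕ opad = 2a 38 5c 5c 5c 5c.
Inner hash: sum = 64+82+54+54+54+54+213+215+249+81 = 1120 → 04 60.
Outer hash (recomputed tag): sum = 42+56+92+92+92+92+4+96 = 566 → 02 36.
Recomputed tag = 0236; claimed = 0243 → mismatch.

invalid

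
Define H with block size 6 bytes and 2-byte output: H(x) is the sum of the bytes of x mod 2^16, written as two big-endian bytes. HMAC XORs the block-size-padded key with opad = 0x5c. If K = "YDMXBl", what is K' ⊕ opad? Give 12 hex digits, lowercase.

Key "YDMXBl" = 59 44 4d 58 42 6c is exactly B = 6 bytes: K' = 59 44 4d 58 42 6c.
XOR each byte with 0x5c: 59⊕5c=05, 44⊕5c=18, 4d⊕5c=11, 58⊕5c=04, 42⊕5c=1e, 6c⊕5c=30.

051811041e30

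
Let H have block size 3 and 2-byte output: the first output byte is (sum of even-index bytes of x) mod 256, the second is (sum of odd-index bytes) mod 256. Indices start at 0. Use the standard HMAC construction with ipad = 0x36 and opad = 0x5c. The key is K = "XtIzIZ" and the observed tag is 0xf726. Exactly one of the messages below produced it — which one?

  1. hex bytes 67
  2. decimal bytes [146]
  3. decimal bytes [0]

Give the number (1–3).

Key "XtIzIZ" = 58 74 49 7a 49 5a is 6 bytes > B = 3, so hash it first: H(key) = ea 48, then zero-pad to 3 bytes: K' = ea 48 00.
K' ⊕ ipad = dc 7e 36; K' ⊕ opad = b6 14 5c.
m1: inner = H(dc 7e 36 67) = 12 e5; tag = H(b6 14 5c 12 e5) = f726 ← matches
m2: inner = H(dc 7e 36 92) = 12 10; tag = H(b6 14 5c 12 10) = 2226
m3: inner = H(dc 7e 36 00) = 12 7e; tag = H(b6 14 5c 12 7e) = 9026

1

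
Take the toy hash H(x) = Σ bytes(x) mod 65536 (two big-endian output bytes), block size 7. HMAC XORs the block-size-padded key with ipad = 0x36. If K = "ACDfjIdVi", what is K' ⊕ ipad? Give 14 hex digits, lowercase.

35323636363636

Key "ACDfjIdVi" = 41 43 44 66 6a 49 64 56 69 is 9 bytes > B = 7, so hash it first: H(key) = 03 04, then zero-pad to 7 bytes: K' = 03 04 00 00 00 00 00.
XOR each byte with 0x36: 03⊕36=35, 04⊕36=32, 00⊕36=36, 00⊕36=36, 00⊕36=36, 00⊕36=36, 00⊕36=36.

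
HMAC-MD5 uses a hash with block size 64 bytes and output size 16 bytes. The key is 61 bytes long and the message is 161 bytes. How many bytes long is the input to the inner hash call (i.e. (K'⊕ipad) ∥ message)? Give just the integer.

225

Key is 61 ≤ 64 bytes, zero-padded: |K'| = 64.
Inner input = (K'⊕ipad) ∥ m → 64 + 161 = 225 bytes.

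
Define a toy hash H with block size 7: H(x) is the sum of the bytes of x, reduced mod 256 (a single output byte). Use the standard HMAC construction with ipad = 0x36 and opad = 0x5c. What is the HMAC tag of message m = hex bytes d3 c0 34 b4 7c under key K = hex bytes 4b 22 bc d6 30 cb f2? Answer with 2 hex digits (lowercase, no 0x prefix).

Key hex bytes 4b 22 bc d6 30 cb f2 is exactly B = 7 bytes: K' = 4b 22 bc d6 30 cb f2.
K' ⊕ ipad = 7d 14 8a e0 06 fd c4.  K' ⊕ opad = 17 7e e0 8a 6c 97 ae.
Inner input = (K'⊕ipad) ∥ m = 7d 14 8a e0 06 fd c4 ∥ d3 c0 34 b4 7c.
Inner hash: sum = 125+20+138+224+6+253+196+211+192+52+180+124 = 1721; mod 256 = 185 → b9.
Outer input = (K'⊕opad) ∥ inner = 17 7e e0 8a 6c 97 ae ∥ b9.
Outer hash (tag): sum = 23+126+224+138+108+151+174+185 = 1129; mod 256 = 105 → 69.

69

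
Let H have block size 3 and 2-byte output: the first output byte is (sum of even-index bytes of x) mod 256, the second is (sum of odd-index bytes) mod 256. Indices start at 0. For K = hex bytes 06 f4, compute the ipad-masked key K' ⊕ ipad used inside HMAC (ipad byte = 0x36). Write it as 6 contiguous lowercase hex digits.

30c236

Key hex bytes 06 f4 is 2 bytes ≤ B = 3; zero-pad to 3 bytes: K' = 06 f4 00.
XOR each byte with 0x36: 06⊕36=30, f4⊕36=c2, 00⊕36=36.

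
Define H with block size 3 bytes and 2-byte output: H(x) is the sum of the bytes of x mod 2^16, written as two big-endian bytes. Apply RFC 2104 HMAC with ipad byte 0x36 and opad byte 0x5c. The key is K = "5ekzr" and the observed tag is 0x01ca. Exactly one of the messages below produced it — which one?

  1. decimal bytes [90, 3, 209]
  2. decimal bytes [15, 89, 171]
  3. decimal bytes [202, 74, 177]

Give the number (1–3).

Key "5ekzr" = 35 65 6b 7a 72 is 5 bytes > B = 3, so hash it first: H(key) = 01 f1, then zero-pad to 3 bytes: K' = 01 f1 00.
K' ⊕ ipad = 37 c7 36; K' ⊕ opad = 5d ad 5c.
m1: inner = H(37 c7 36 5a 03 d1) = 02 62; tag = H(5d ad 5c 02 62) = 01ca ← matches
m2: inner = H(37 c7 36 0f 59 ab) = 02 47; tag = H(5d ad 5c 02 47) = 01af
m3: inner = H(37 c7 36 ca 4a b1) = 02 f9; tag = H(5d ad 5c 02 f9) = 0261

1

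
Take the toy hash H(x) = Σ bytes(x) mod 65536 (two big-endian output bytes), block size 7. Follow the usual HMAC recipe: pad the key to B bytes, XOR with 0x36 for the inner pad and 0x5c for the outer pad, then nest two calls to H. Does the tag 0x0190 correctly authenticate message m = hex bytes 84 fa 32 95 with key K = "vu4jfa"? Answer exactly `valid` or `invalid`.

Key "vu4jfa" = 76 75 34 6a 66 61 is 6 bytes ≤ B = 7; zero-pad to 7 bytes: K' = 76 75 34 6a 66 61 00.
K' ⊕ ipad = 40 43 02 5c 50 57 36; K' ⊕ opad = 2a 29 68 36 3a 3d 5c.
Inner hash: sum = 64+67+2+92+80+87+54+132+250+50+149 = 1027 → 04 03.
Outer hash (recomputed tag): sum = 42+41+104+54+58+61+92+4+3 = 459 → 01 cb.
Recomputed tag = 01cb; claimed = 0190 → mismatch.

invalid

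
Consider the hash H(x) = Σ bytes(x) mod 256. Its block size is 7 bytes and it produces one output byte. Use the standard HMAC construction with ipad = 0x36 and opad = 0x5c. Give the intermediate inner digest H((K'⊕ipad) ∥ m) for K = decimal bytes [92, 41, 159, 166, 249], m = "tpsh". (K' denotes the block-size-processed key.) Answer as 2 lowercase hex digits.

Key decimal bytes [92, 41, 159, 166, 249] = 5c 29 9f a6 f9 is 5 bytes ≤ B = 7; zero-pad to 7 bytes: K' = 5c 29 9f a6 f9 00 00.
K' ⊕ ipad = 6a 1f a9 90 cf 36 36.
Inner input = 6a 1f a9 90 cf 36 36 ∥ 74 70 73 68.
Inner hash: sum = 106+31+169+144+207+54+54+116+112+115+104 = 1212; mod 256 = 188 → bc.

bc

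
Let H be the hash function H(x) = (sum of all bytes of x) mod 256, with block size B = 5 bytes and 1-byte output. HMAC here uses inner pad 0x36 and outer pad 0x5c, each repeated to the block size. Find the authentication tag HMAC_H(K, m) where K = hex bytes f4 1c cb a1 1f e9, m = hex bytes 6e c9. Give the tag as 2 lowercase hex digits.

09

Key hex bytes f4 1c cb a1 1f e9 is 6 bytes > B = 5, so hash it first: H(key) = 84, then zero-pad to 5 bytes: K' = 84 00 00 00 00.
K' ⊕ ipad = b2 36 36 36 36.  K' ⊕ opad = d8 5c 5c 5c 5c.
Inner input = (K'⊕ipad) ∥ m = b2 36 36 36 36 ∥ 6e c9.
Inner hash: sum = 178+54+54+54+54+110+201 = 705; mod 256 = 193 → c1.
Outer input = (K'⊕opad) ∥ inner = d8 5c 5c 5c 5c ∥ c1.
Outer hash (tag): sum = 216+92+92+92+92+193 = 777; mod 256 = 9 → 09.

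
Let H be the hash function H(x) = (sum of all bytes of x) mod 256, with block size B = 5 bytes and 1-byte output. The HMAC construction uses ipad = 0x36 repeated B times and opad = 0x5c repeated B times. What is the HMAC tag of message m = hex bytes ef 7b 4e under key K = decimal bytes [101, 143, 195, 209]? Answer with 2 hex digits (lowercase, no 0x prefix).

6a

Key decimal bytes [101, 143, 195, 209] = 65 8f c3 d1 is 4 bytes ≤ B = 5; zero-pad to 5 bytes: K' = 65 8f c3 d1 00.
K' ⊕ ipad = 53 b9 f5 e7 36.  K' ⊕ opad = 39 d3 9f 8d 5c.
Inner input = (K'⊕ipad) ∥ m = 53 b9 f5 e7 36 ∥ ef 7b 4e.
Inner hash: sum = 83+185+245+231+54+239+123+78 = 1238; mod 256 = 214 → d6.
Outer input = (K'⊕opad) ∥ inner = 39 d3 9f 8d 5c ∥ d6.
Outer hash (tag): sum = 57+211+159+141+92+214 = 874; mod 256 = 106 → 6a.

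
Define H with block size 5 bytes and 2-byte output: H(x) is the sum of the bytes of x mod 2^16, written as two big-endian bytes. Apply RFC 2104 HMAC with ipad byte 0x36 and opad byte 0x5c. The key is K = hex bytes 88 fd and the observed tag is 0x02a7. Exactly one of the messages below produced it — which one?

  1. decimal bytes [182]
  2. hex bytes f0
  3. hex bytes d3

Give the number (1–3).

Key hex bytes 88 fd is 2 bytes ≤ B = 5; zero-pad to 5 bytes: K' = 88 fd 00 00 00.
K' ⊕ ipad = be cb 36 36 36; K' ⊕ opad = d4 a1 5c 5c 5c.
m1: inner = H(be cb 36 36 36 b6) = 02 e1; tag = H(d4 a1 5c 5c 5c 02 e1) = 036c
m2: inner = H(be cb 36 36 36 f0) = 03 1b; tag = H(d4 a1 5c 5c 5c 03 1b) = 02a7 ← matches
m3: inner = H(be cb 36 36 36 d3) = 02 fe; tag = H(d4 a1 5c 5c 5c 02 fe) = 0389

2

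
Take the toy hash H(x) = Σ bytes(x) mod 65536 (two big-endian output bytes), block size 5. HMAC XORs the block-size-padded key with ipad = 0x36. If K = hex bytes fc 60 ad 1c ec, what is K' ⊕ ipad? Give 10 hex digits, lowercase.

ca569b2ada

Key hex bytes fc 60 ad 1c ec is exactly B = 5 bytes: K' = fc 60 ad 1c ec.
XOR each byte with 0x36: fc⊕36=ca, 60⊕36=56, ad⊕36=9b, 1c⊕36=2a, ec⊕36=da.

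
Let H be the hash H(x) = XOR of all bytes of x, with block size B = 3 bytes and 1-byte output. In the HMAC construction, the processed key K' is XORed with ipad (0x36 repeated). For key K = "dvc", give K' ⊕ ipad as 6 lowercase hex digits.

524055

Key "dvc" = 64 76 63 is exactly B = 3 bytes: K' = 64 76 63.
XOR each byte with 0x36: 64⊕36=52, 76⊕36=40, 63⊕36=55.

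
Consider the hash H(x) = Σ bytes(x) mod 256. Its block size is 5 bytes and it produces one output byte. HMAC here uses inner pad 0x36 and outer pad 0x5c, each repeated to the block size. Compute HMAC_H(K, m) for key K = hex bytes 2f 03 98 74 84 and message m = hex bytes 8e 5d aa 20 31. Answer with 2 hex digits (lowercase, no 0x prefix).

Key hex bytes 2f 03 98 74 84 is exactly B = 5 bytes: K' = 2f 03 98 74 84.
K' ⊕ ipad = 19 35 ae 42 b2.  K' ⊕ opad = 73 5f c4 28 d8.
Inner input = (K'⊕ipad) ∥ m = 19 35 ae 42 b2 ∥ 8e 5d aa 20 31.
Inner hash: sum = 25+53+174+66+178+142+93+170+32+49 = 982; mod 256 = 214 → d6.
Outer input = (K'⊕opad) ∥ inner = 73 5f c4 28 d8 ∥ d6.
Outer hash (tag): sum = 115+95+196+40+216+214 = 876; mod 256 = 108 → 6c.

6c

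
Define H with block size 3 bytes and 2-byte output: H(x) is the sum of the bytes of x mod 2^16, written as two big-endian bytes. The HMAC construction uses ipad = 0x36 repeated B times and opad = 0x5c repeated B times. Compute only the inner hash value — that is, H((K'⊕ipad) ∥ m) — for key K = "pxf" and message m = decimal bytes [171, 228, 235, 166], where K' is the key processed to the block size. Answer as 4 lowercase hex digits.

0404

Key "pxf" = 70 78 66 is exactly B = 3 bytes: K' = 70 78 66.
K' ⊕ ipad = 46 4e 50.
Inner input = 46 4e 50 ∥ ab e4 eb a6.
Inner hash: sum = 70+78+80+171+228+235+166 = 1028 → 04 04.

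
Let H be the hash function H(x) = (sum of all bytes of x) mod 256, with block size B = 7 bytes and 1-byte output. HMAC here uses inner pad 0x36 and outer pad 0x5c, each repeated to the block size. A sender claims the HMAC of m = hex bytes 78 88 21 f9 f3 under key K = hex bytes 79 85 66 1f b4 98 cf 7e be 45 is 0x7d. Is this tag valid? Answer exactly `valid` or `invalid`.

invalid

Key hex bytes 79 85 66 1f b4 98 cf 7e be 45 is 10 bytes > B = 7, so hash it first: H(key) = 1f, then zero-pad to 7 bytes: K' = 1f 00 00 00 00 00 00.
K' ⊕ ipad = 29 36 36 36 36 36 36; K' ⊕ opad = 43 5c 5c 5c 5c 5c 5c.
Inner hash: sum = 41+54+54+54+54+54+54+120+136+33+249+243 = 1146; mod 256 = 122 → 7a.
Outer hash (recomputed tag): sum = 67+92+92+92+92+92+92+122 = 741; mod 256 = 229 → e5.
Recomputed tag = e5; claimed = 7d → mismatch.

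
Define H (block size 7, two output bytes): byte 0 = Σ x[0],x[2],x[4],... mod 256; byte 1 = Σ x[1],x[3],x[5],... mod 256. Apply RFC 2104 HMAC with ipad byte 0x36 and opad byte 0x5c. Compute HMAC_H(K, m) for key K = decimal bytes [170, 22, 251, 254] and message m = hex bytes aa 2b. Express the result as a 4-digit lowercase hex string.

1d48

Key decimal bytes [170, 22, 251, 254] = aa 16 fb fe is 4 bytes ≤ B = 7; zero-pad to 7 bytes: K' = aa 16 fb fe 00 00 00.
K' ⊕ ipad = 9c 20 cd c8 36 36 36.  K' ⊕ opad = f6 4a a7 a2 5c 5c 5c.
Inner input = (K'⊕ipad) ∥ m = 9c 20 cd c8 36 36 36 ∥ aa 2b.
Inner hash: even-index sum = 512 mod 256 = 0; odd-index sum = 456 mod 256 = 200 → 00 c8.
Outer input = (K'⊕opad) ∥ inner = f6 4a a7 a2 5c 5c 5c ∥ 00 c8.
Outer hash (tag): even-index sum = 797 mod 256 = 29; odd-index sum = 328 mod 256 = 72 → 1d 48.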